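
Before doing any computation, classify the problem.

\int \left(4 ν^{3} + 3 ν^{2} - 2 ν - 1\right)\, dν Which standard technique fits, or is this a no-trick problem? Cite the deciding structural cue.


Best approach: no special technique — scan for structure and find none: constant multiples of powers of ν, integrate directly.


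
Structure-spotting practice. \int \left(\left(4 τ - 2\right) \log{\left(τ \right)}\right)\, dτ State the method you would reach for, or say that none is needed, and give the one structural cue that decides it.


Diagnosis: integration by parts — choose u = \log{\left(τ \right)}: one derivative turns the logarithm algebraic, and the remaining factor 4 τ - 2 integrates term by term under the power rule.


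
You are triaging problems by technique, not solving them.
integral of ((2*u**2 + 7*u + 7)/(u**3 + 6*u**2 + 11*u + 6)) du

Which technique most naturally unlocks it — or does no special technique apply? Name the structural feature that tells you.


Technique: partial fractions — the integrand is a proper rational function and its denominator u**3 + 6*u**2 + 11*u + 6 factors into distinct pieces, so it splits into simple fractions.


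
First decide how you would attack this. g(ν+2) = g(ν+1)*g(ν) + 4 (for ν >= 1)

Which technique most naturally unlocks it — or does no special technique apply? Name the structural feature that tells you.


Verdict: no special technique — the unknown enters the rule nonlinearly, not as a weighted sum — no linear method is even well-posed.


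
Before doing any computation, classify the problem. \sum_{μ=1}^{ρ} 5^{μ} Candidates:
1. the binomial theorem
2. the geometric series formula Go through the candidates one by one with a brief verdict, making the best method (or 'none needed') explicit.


Verdict: the geometric series formula — the ratio of consecutive terms is the constant 5, independent of the index — a geometric sum.
- the binomial theorem — there is no sum-raised-to-a-power identity hiding in these terms.
- the geometric series formula — applicable, and directly so.


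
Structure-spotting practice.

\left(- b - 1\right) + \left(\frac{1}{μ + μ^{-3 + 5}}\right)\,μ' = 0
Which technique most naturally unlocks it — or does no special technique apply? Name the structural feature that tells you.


Diagnosis: separation of variables — solved for the derivative, the right side splits multiplicatively into a function of each variable alone — divide and integrate each side. This doubles as a Bernoulli equation in the unknown as written; dividing and integrating works on it directly.


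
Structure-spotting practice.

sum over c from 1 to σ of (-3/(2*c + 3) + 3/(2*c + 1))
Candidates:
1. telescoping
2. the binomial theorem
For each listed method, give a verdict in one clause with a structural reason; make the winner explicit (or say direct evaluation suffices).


Method: telescoping — a difference of consecutive values of one function (3/(2*c + 1) at one index and the next) — telescoping by construction.
- telescoping: applies; the problem has the shape this method handles.
- the binomial theorem — the terms do not reassemble into a binomial power.


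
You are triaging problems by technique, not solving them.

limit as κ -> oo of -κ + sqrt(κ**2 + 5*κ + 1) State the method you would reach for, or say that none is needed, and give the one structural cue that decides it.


Diagnosis: conjugate multiplication — turning the difference into a conjugate-rationalized ratio makes the limit readable.


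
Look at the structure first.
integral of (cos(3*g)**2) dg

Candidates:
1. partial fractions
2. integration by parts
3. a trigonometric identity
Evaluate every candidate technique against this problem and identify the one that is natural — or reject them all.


Best approach: a trigonometric identity — cos(3*g)**2 is an even power — the power-reduction identity rewrites it into first-degree cosines.
- partial fractions — there is no rational-function structure to decompose.
- integration by parts: not the fit here: there is no polynomial factor to ladder down — parts can still close the trigonometric product by recursion, though the identity rewrite is the direct route.
- a trigonometric identity — yes, a natural case for it.


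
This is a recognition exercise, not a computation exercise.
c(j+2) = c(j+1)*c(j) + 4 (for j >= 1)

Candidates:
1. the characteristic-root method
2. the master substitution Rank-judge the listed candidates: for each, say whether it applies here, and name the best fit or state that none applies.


Best approach: no special technique — the new term depends nonlinearly on the old ones, which disqualifies every superposition-based technique.
- the characteristic-root method — nonlinearity rules out exponential-mode superposition from the start.
- the master substitution — this is shift-type recursion, outside the divide-and-conquer template.


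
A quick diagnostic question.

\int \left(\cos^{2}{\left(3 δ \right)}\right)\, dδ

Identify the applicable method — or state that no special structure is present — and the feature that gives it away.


Diagnosis: a trigonometric identity — even powers like \cos^{2}{\left(3 δ \right)} never integrate directly; the half-angle identity lowers the degree first.


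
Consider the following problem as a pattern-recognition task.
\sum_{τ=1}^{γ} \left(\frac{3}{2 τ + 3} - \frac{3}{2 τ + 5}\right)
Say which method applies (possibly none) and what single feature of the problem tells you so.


Method: telescoping — write out three consecutive terms and watch the interior cancel: the advanced copy one term subtracts reappears as the very next term's leading piece, pair after pair.


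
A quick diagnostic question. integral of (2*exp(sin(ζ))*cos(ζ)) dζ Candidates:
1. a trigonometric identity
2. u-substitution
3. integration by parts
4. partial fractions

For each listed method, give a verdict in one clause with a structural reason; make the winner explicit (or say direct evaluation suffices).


Technique: u-substitution — collected, the integrand has one factor that is, up to a constant, the derivative of an inner expression the rest depends on — substitute for that inner expression.
- a trigonometric identity: the trigonometric factor has no even power to reduce and no cross-frequency product to convert — the standard power-reduction and product-to-sum identities do not engage it.
- u-substitution: yes, a natural case for it.
- integration by parts: the nonconstant-polynomial-times-standard-kernel pattern (an exp, sine, cosine, or logarithm partner) is absent.
- partial fractions — the expression is not a ratio of polynomials that decomposes further.


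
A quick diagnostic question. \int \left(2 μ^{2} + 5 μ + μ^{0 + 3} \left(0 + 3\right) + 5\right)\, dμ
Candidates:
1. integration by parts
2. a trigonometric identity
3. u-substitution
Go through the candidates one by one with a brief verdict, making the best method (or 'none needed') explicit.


Diagnosis: no special technique — scan for structure and find none: constant multiples of powers of μ, integrate directly.
- integration by parts: parts would only shuffle a directly integrable integrand.
- a trigonometric identity: there is no trigonometric structure at all — the integrand carries no sine or cosine to rewrite.
- u-substitution — any workable substitution here is cosmetic — the integrand is already in directly integrable form.


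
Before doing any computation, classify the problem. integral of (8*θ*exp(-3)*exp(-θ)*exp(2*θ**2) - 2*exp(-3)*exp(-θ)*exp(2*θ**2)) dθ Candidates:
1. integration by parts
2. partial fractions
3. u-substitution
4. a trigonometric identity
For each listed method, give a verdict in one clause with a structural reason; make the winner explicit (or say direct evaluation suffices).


Verdict: u-substitution — collected, the integrand has one factor that is, up to a constant, the derivative of an inner expression the rest depends on — substitute for that inner expression.
- integration by parts: the non-polynomial partner is not one of the parts kernels — exp, sine, or cosine with a degree-1 argument, or a logarithm.
- partial fractions: there is no rational-function structure to decompose.
- u-substitution — yes, a natural case for it.
- a trigonometric identity: with no trigonometric functions present, identity rewriting has no target.


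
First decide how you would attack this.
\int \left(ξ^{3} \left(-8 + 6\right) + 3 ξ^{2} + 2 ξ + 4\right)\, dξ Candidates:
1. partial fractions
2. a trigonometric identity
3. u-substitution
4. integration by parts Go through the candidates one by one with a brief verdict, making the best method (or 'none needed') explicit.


Diagnosis: no special technique — nothing composite, nothing rational, nothing trigonometric — each constant-multiple power of ξ integrates by the power rule alone.
- partial fractions — there is no rational-function structure to decompose.
- a trigonometric identity: with no trigonometric functions present, identity rewriting has no target.
- u-substitution: any workable substitution here is cosmetic — the integrand is already in directly integrable form.
- integration by parts: parts would only shuffle a directly integrable integrand.


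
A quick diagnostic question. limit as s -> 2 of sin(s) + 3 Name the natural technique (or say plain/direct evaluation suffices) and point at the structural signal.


Verdict: no special technique — no vanishing denominator and no indeterminate clash at the point — evaluation is immediate.


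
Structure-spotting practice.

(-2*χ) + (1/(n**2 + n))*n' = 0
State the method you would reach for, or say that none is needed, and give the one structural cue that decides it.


Best approach: separation of variables — separating collects all n-dependence with the derivative and leaves all χ-dependence opposite: variables separate. This doubles as a Bernoulli equation in the unknown as written; dividing and integrating works on it directly.


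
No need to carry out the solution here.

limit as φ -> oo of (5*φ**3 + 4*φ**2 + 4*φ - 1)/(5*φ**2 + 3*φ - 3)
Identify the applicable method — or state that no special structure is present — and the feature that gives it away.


Best approach: dominant-term comparison — divide by the highest power of φ present: lower-order terms vanish and the dominant ratio remains. Viewed as a single quotient this is an ∞/∞ form — an at-infinity application of l'Hôpital's rule would also resolve it; comparing leading growth reads the answer without differentiating.


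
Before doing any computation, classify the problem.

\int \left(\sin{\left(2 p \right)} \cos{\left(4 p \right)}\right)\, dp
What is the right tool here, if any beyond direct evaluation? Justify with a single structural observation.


Diagnosis: a trigonometric identity — the product \sin{\left(2 p \right)} \cos{\left(4 p \right)} converts to a sum of single-frequency sinusoids via the product-to-sum identity.


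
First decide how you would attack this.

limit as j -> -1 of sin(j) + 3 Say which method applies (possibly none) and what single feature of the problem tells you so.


Best approach: no special technique — the function is continuous at -1; evaluation is itself the limit, no machinery required.


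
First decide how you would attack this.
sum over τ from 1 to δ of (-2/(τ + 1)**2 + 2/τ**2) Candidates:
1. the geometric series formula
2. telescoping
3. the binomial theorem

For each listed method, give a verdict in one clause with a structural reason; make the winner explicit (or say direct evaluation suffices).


Verdict: telescoping — each term adds 2/τ**2 and subtracts the same expression advanced one index; that subtracted piece cancels against the next term's added copy — only the boundary terms survive.
- the geometric series formula — the term-to-term ratio drifts with the index — the one thing the geometric formula cannot absorb.
- telescoping — applicable, and directly so.
- the binomial theorem — the summand does not match any term pattern of an expanded binomial power.


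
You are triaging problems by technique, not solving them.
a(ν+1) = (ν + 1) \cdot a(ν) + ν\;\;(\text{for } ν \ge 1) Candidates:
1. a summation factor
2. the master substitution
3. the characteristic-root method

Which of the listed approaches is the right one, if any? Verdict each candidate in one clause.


Technique: a summation factor — rescale the sequence by the product of the weights ν + 1 so far — the recurrence collapses to a plain running sum.
- a summation factor: applicable, and directly so.
- the master substitution: this is shift-type recursion, outside the divide-and-conquer template.
- the characteristic-root method: an index-dependent weight blocks the pure exponential ansatz.


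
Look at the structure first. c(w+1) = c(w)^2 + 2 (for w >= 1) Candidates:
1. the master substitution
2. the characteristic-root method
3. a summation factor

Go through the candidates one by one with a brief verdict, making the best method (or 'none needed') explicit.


Best approach: no special technique — no ansatz, no master substitution, no summation factor survives the nonlinearity here.
- the master substitution: this is shift-type recursion, outside the divide-and-conquer template.
- the characteristic-root method: the recursion is nonlinear in the sequence values, so no linear-modes ansatz applies.
- a summation factor — the recursion is nonlinear — outside the first-order linear family a summation factor addresses.


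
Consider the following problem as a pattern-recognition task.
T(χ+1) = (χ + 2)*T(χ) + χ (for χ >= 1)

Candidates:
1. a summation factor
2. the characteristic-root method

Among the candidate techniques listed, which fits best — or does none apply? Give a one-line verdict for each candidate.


Best approach: a summation factor — normalize by the running product of χ + 2: the left side becomes a difference, and differences sum.
- a summation factor: yes, a natural case for it.
- the characteristic-root method: the coefficients vary with the index, breaking the constant-coefficient structure the method needs.


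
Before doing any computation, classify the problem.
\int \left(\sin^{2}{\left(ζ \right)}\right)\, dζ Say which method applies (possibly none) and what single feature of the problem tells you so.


Verdict: a trigonometric identity — the exponent on \sin^{2}{\left(ζ \right)} is even — the power-reduction identity is the standard preprocessing step.


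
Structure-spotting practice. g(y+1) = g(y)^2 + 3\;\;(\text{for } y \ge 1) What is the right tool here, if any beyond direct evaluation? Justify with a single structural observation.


Best approach: no special technique — nonlinear feedback in the recursion rules out every root- or factor-based technique.


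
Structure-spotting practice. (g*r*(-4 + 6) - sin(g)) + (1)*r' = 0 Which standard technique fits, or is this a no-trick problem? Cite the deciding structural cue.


Best approach: a linear integrating factor — linear in the unknown with genuine forcing: multiply through by the exponential of the integrated coefficient and the left side closes into one derivative.


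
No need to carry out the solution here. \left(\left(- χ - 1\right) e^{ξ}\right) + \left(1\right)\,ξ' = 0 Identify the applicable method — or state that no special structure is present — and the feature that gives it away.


Verdict: separation of variables — solved for the derivative, the right side splits multiplicatively into a function of each variable alone — divide and integrate each side.


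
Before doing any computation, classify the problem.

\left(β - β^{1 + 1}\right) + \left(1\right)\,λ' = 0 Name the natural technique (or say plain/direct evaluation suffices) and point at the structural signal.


Diagnosis: no special technique — the slope is a function of β alone, so integrate both sides directly.


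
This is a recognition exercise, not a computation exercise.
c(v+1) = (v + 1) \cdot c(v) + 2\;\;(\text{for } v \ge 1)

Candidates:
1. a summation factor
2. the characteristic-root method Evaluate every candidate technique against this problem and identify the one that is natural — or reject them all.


Verdict: a summation factor — first-order, linear, moving coefficient v + 1: the discrete analogue of an integrating factor handles it.
- a summation factor — yes — fits the structure here.
- the characteristic-root method: an index-dependent weight blocks the pure exponential ansatz.


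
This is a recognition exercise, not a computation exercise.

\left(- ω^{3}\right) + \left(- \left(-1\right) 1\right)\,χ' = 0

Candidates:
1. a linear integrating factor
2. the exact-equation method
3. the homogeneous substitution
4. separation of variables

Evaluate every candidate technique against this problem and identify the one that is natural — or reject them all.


Diagnosis: no special technique — with χ absent the equation is not coupled at all: direct integration in ω.
- a linear integrating factor: with the unknown absent the integrating factor is a formality; direct integration is the working structure.
- the exact-equation method — the unknown never enters the equation — exactness holds emptily, with nothing for the method to add.
- the homogeneous substitution — the slope changes under joint rescaling, failing the degree-zero test.
- separation of variables — with no unknown in the slope, separating variables is a formality — the equation integrates directly.


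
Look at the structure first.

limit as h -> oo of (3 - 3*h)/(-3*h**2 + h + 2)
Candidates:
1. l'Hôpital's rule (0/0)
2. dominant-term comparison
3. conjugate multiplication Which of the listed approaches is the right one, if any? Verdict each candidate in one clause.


Technique: dominant-term comparison — divide by the highest power of h present: lower-order terms vanish and the dominant ratio remains.
- l'Hôpital's rule (0/0): as a single quotient the expression runs to ∞/∞ at the limit point — an at-infinity form of the rule would apply, though the leading-growth comparison is the direct reading.
- dominant-term comparison — applicable, and directly so.
- conjugate multiplication: there is no infinity-minus-infinity radical difference to rationalize.


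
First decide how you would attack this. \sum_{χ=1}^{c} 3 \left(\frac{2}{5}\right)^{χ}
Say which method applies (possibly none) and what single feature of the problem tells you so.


Verdict: the geometric series formula — term-over-term division gives \frac{2}{5} every time — index-free ratio, geometric sum formula applies.


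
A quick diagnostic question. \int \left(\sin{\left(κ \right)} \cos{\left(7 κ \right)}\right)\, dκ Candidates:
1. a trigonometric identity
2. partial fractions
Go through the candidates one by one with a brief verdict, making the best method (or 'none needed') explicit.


Technique: a trigonometric identity — apply product-to-sum to \sin{\left(κ \right)} \cos{\left(7 κ \right)}: two clean single-angle terms replace one awkward product.
- a trigonometric identity — yes, a natural case for it.
- partial fractions — there is no rational-function structure to decompose.


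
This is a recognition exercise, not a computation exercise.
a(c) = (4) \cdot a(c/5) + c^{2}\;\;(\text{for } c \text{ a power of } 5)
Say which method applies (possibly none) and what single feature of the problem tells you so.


Diagnosis: the master substitution — the argument contracts 5-fold per step: reindex c exponentially and solve the linear recurrence in the new index.


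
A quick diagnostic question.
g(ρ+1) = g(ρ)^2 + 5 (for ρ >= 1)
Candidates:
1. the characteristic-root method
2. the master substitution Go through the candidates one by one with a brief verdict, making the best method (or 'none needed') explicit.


Diagnosis: no special technique — the map from one term to the next is curved, not linear, so linear closed-form machinery does not attach.
- the characteristic-root method — nonlinearity rules out exponential-mode superposition from the start.
- the master substitution — the recursive argument is a shift of the index, not a fixed fraction of it.


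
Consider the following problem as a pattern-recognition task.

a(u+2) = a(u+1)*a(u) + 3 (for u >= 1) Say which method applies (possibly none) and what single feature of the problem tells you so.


Verdict: no special technique — each new value is a nonlinear function of earlier ones — scaling arguments and superposition both fail.


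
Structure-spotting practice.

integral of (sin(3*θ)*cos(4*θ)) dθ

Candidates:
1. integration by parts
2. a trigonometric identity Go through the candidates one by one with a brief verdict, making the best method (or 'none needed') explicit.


Technique: a trigonometric identity — distinct frequencies under one product (sin(3*θ)*cos(4*θ)): the product-to-sum identity is the systematic route to an integrable form.
- integration by parts — not the fit here: there is no polynomial factor to ladder down — parts can still close the trigonometric product by recursion, though the identity rewrite is the direct route.
- a trigonometric identity: yes, a natural case for it.


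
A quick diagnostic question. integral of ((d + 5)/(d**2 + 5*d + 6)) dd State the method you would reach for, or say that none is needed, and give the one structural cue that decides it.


Method: partial fractions — once d**2 + 5*d + 6 is factored, each root contributes a simple-fraction term; integrate them one at a time.


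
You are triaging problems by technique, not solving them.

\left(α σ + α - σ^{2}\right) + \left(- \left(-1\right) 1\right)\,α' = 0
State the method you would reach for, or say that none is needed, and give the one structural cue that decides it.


Method: a linear integrating factor — linear in the unknown with genuine forcing: multiply through by the exponential of the integrated coefficient and the left side closes into one derivative.


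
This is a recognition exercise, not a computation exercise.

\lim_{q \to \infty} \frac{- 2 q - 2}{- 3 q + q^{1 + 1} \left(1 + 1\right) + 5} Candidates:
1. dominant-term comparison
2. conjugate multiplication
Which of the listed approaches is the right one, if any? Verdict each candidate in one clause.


Verdict: dominant-term comparison — growth-rate triage: the leading powers of q decide the limit, everything else is noise.
- dominant-term comparison — yes — fits the structure here.
- conjugate multiplication: there are no radicals in tension whose conjugate would simplify matters.


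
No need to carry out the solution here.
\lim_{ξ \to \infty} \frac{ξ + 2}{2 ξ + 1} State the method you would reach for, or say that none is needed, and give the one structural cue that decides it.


Technique: dominant-term comparison — divide through by the highest power of ξ; every lower-order term dies and the dominant terms decide the limit. As a single quotient, the ∞/∞ shape would yield to repeated differentiation as well — the growth comparison gets there in one look.


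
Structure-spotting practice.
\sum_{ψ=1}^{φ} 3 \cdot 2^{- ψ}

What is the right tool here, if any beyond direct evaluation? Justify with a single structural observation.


Technique: the geometric series formula — consecutive terms stand in a fixed index-free ratio — the geometric sum formula closes it.


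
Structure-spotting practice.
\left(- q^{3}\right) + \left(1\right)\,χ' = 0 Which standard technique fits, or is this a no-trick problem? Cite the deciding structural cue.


Best approach: no special technique — solved for the derivative, no χ appears — this is antidifferentiation in q wearing ODE clothing.


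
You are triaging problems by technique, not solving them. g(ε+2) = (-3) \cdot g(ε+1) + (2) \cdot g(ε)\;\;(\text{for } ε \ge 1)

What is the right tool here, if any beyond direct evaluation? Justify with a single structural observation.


Method: the characteristic-root method — fixed numeric weights on consecutive terms and no forcing term added: the root method in its home territory.


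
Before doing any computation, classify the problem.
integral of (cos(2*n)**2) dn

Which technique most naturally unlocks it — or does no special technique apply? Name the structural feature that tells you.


Technique: a trigonometric identity — the even exponent on cos(2*n)**2 signals one move: rewrite via cos of the doubled angle.


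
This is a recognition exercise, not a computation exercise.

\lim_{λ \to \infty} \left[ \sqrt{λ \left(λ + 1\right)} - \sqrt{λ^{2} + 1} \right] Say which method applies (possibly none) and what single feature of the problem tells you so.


Diagnosis: conjugate multiplication — this difference gives up after one conjugate multiplication — the radical structure cancels against its conjugate.


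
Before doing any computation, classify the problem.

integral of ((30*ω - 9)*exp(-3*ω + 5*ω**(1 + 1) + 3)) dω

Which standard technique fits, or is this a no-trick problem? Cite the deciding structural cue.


Verdict: u-substitution — read it as f(-3*ω + 5*ω**(1 + 1) + 3) times a constant multiple of d(-3*ω + 5*ω**(1 + 1) + 3): one substitution, u = -3*ω + 5*ω**(1 + 1) + 3, finishes it.


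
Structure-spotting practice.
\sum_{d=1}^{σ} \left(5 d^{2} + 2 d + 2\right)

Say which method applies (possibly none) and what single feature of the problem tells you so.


Technique: no special technique — the sum is polynomial through and through; closed forms for each power of d finish it directly.


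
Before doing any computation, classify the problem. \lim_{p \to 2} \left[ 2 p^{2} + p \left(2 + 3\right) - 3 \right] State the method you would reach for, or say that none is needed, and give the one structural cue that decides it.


Technique: no special technique — the expression is continuous at 2 — substitute and evaluate; no indeterminate form appears.


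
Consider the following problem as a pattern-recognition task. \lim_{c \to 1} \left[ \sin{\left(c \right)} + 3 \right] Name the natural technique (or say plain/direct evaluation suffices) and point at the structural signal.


Verdict: no special technique — the function is continuous at 1; evaluation is itself the limit, no machinery required.


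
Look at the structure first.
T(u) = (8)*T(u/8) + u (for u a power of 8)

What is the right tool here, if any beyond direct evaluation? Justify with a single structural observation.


Best approach: the master substitution — a divide-and-conquer shape: argument u/8, so change variables with u = 8^m and solve the linear version.


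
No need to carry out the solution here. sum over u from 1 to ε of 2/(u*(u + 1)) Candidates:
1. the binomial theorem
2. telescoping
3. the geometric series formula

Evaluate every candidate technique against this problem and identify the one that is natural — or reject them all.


Best approach: telescoping — rewrite 2/(u*(u + 1)) as simple fractions and successive terms eat each other — only the edges survive.
- the binomial theorem — the terms do not reassemble into a binomial power.
- telescoping — a fit — the right tool for this form.
- the geometric series formula — the term-to-term ratio drifts with the index — the one thing the geometric formula cannot absorb.


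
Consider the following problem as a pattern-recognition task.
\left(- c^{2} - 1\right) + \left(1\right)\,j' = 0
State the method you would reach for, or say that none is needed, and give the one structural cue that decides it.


Diagnosis: no special technique — the slope is a function of c alone, so integrate both sides directly.


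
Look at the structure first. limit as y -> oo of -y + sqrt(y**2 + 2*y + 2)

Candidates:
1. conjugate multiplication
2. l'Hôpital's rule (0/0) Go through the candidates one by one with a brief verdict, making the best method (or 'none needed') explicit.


Verdict: conjugate multiplication — turning the difference into a conjugate-rationalized ratio makes the limit readable.
- conjugate multiplication: applicable, and directly so.
- l'Hôpital's rule (0/0): the expression is a difference driving to ∞ − ∞, not a 0/0 quotient — there is no ratio for the rule to differentiate.


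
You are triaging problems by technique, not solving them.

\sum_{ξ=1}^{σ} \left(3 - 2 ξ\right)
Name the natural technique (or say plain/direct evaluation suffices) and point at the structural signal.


Technique: no special technique — the sum is polynomial through and through; closed forms for each power of ξ finish it directly.


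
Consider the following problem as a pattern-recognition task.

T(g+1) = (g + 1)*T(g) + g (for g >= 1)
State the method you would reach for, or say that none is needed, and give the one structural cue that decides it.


Technique: a summation factor — one step of memory with a weight g + 1 that changes as the index grows — the summation-factor construction is built for this.


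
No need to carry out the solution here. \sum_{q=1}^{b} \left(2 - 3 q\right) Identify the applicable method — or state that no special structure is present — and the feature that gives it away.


Best approach: no special technique — constant-multiple powers of q with no cancellation partners and no common ratio — use the standard power-sum formulas.


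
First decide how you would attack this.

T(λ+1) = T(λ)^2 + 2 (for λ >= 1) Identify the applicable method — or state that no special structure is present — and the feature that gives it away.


Method: no special technique — once the recursion is nonlinear, characteristic roots, master substitutions, and summation factors are all off the table.


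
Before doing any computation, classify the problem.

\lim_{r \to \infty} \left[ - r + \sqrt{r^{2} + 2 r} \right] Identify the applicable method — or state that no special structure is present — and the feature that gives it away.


Method: conjugate multiplication — divergence minus divergence hides a finite answer — expose it by pairing \sqrt{r^{2} + 2 r} - r with its conjugate.


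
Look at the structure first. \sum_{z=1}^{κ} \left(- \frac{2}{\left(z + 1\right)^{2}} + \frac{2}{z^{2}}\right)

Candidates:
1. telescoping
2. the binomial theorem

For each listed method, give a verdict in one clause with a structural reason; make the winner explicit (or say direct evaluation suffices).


Technique: telescoping — each term adds \frac{2}{z^{2}} and subtracts the same expression advanced one index; that subtracted piece cancels against the next term's added copy — only the boundary terms survive.
- telescoping: applies; the problem has the shape this method handles.
- the binomial theorem — no binomial coefficients pair with matched powers.


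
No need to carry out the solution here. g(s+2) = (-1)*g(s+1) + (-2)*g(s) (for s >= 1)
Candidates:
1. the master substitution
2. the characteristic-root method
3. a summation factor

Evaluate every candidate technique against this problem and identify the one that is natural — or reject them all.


Method: the characteristic-root method — no index-dependence in the weights and nothing inhomogeneous: classic characteristic-equation setup.
- the master substitution: the recursion steps by a constant offset, so exponential reindexing is pointless.
- the characteristic-root method: applies; the problem has the shape this method handles.
- a summation factor — a summation factor telescopes one-step recursions; this one carries higher-order memory.


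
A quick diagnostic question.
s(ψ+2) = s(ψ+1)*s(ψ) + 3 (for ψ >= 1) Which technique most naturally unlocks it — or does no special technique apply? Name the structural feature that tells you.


Technique: no special technique — once the recursion is nonlinear, characteristic roots, master substitutions, and summation factors are all off the table.


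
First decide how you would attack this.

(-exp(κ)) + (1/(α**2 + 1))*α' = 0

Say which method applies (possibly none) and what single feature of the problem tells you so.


Technique: separation of variables — all dependence on the two variables factors apart, the defining separable shape. The equation is exact as it stands too — a potential function exists — though separation reads the split structure directly.


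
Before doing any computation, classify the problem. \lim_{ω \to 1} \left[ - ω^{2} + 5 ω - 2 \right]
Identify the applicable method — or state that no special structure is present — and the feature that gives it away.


Method: no special technique — the expression is continuous at the evaluation point — substitute directly; no indeterminate form appears.


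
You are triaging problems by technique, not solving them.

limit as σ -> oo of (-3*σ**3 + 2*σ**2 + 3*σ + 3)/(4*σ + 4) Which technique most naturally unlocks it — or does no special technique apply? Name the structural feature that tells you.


Technique: dominant-term comparison — divide by the highest power of σ present: lower-order terms vanish and the dominant ratio remains. Differentiating the expression as a single quotient would eventually settle it as well; matching dominant growth settles it immediately.


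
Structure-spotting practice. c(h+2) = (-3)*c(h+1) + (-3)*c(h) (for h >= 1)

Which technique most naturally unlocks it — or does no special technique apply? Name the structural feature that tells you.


Technique: the characteristic-root method — because shifting h leaves the equation's coefficients unchanged, exponential trials reduce it to algebra.


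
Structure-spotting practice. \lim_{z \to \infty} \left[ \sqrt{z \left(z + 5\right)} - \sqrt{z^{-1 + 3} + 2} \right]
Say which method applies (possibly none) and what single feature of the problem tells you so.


Technique: conjugate multiplication — this difference gives up after one conjugate multiplication — the radical structure cancels against its conjugate.


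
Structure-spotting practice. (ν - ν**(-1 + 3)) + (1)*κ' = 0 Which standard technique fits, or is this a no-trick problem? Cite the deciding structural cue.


Best approach: no special technique — the slope is a function of ν alone, so integrate both sides directly.


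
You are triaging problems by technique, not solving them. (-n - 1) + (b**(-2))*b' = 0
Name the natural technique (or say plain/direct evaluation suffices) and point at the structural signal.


Best approach: separation of variables — one side of the product carries the independent variable, the other the unknown — the textbook separation shape. An exactness check succeeds on this form as well — separation and the potential function arrive at the same answer, separation more directly.


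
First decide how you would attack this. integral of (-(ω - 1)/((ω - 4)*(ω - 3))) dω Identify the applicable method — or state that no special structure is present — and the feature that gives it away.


Method: partial fractions — a proper rational integrand whose denominator splits into simpler factors — decompose into partial fractions first.


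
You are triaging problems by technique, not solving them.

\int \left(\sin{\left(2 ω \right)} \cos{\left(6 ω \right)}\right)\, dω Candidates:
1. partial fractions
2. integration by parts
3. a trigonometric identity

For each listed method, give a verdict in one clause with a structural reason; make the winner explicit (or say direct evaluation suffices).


Technique: a trigonometric identity — \sin{\left(2 ω \right)} \cos{\left(6 ω \right)} mixes two frequencies; the product-to-sum identity splits it into single-frequency sinusoids.
- partial fractions — the expression is not a ratio of polynomials that decomposes further.
- integration by parts: not the natural route: no polynomial-kernel product appears — a recursive parts reduction of the trigonometric product exists, but the identity rewrite is direct.
- a trigonometric identity — applies; the problem has the shape this method handles.


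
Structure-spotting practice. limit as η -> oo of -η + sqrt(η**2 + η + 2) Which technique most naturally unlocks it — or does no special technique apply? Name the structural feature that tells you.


Method: conjugate multiplication — the difference sqrt(η**2 + η + 2) - η is an ∞ − ∞ stalemate; its conjugate partner breaks the tie.


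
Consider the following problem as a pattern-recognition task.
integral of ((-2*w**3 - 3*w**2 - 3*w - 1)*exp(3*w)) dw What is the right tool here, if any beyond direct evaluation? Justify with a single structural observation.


Technique: integration by parts — the integrand splits as -2*w**3 - 3*w**2 - 3*w - 1 times exp(3*w) — repeatedly differentiating the polynomial part kills it, which is the parts ladder.


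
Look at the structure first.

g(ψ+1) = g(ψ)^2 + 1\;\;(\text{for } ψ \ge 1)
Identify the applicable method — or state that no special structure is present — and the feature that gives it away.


Verdict: no special technique — this one you iterate or analyze qualitatively: the nonlinearity defeats linear solution methods.


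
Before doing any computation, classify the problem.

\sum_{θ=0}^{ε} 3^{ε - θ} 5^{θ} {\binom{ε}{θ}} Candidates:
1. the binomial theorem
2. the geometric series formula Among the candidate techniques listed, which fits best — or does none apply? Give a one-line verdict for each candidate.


Diagnosis: the binomial theorem — the summand is term θ of a binomial expansion in 5 and 3; the whole sum is a single power.
- the binomial theorem — applies; the problem has the shape this method handles.
- the geometric series formula: the term-to-term ratio drifts with the index — the one thing the geometric formula cannot absorb.


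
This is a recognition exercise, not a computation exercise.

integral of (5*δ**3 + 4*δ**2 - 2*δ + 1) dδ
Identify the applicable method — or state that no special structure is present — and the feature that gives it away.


Technique: no special technique — the integrand is a sum of constant multiples of powers of δ — integrate term by term.


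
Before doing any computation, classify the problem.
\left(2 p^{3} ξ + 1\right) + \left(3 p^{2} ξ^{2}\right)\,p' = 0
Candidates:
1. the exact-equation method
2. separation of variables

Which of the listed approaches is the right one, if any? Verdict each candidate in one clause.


Method: the exact-equation method — d/dp of 2 p^{3} ξ + 1 equals d/dξ of 3 p^{2} ξ^{2}: the form is a total differential of one potential — integrate it exactly.
- the exact-equation method — a fit — the right tool for this form.
- separation of variables — the two dependences do not factor apart.


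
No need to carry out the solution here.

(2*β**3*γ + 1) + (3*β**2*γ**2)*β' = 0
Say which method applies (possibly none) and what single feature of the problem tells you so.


Verdict: the exact-equation method — d/dβ of 2*β**3*γ + 1 equals d/dγ of 3*β**2*γ**2: the form is a total differential of one potential — integrate it exactly.


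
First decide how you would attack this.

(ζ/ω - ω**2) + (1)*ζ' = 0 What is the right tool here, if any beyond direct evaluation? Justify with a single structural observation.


Verdict: a linear integrating factor — the unknown enters only to the first power against a nonzero forcing term — the integrating-factor template applies directly.


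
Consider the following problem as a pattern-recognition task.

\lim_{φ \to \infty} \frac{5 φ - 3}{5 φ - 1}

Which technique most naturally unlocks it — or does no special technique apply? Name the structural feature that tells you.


Method: dominant-term comparison — growth-rate triage: the leading powers of φ decide the limit, everything else is noise. Differentiating the expression as a single quotient would eventually settle it as well; matching dominant growth settles it immediately.
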